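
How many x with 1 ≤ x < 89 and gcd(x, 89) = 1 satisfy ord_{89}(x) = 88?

φ(89) = 89 − 1 = 88 = 2^3 · 11.
In a cyclic group of order 88, there are φ(d) elements of order d for each divisor d of 88, and zero for non-divisors.
88 = 2^3 · 11 divides 88, and φ(88) = 40.

40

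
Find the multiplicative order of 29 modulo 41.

40

By Lagrange's theorem, ord_41(29) divides φ(41) = 41 − 1 = 40 = 2^3 · 5.
Divisors of 40: 1, 2, 4, 5, 8, 10, 20, 40.
Check 29^d mod 41 for each divisor in increasing order:
29^1 ≡ 29
29^2 ≡ 21
29^4 ≡ 31
29^5 ≡ 38
29^8 ≡ 18
29^10 ≡ 9
29^20 ≡ 40
29^40 ≡ 1
Hence ord(29) = 40.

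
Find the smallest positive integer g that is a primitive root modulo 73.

5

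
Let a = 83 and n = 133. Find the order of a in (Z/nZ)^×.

Since 83 ∈ (Z/133Z)^×, its order divides φ(133) = φ(7·19) = (7−1)·(19−1) = 6·18 = 108 = 2^2 · 3^3.
Divisors of 108: 1, 2, 3, 4, 6, 9, 12, 18, 27, 36, 54, 108.
Test each divisor d:
83^1 ≡ 83 (mod 133)
83^2 ≡ 106 (mod 133)
83^3 ≡ 20 (mod 133)
83^4 ≡ 64 (mod 133)
83^6 ≡ 1 (mod 133) ✓
Hence ord(83) = 6.

6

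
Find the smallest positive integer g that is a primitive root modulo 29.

2

φ(29) = 29 − 1 = 28 = 2^2 · 7.
Test candidates g = 2, 3, … against the prime factors q ∈ {2, 7} of φ(29): g is a generator iff g^(28/q) ≢ 1 for every such q.
g = 2: 2^14 ≡ 28; 2^4 ≡ 16 — none is 1, so 2 is a primitive root.
So 2 is the smallest generator of (Z/29Z)^×.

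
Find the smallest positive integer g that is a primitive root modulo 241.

φ(241) = 241 − 1 = 240 = 2^4 · 3 · 5.
g is a primitive root iff g^(240/q) ≢ 1 (mod 241) for each prime q ∈ {2, 3, 5}.
g = 2: 2^120 ≡ 1 — hits 1, so not a primitive root.
g = 3: 3^120 ≡ 1 — hits 1, so not a primitive root.
g = 4: 4^120 ≡ 1 — hits 1, so not a primitive root.
g = 5: 5^120 ≡ 1 — hits 1, so not a primitive root.
g = 6: 6^120 ≡ 1 — hits 1, so not a primitive root.
g = 7: 7^120 ≡ 240; 7^80 ≡ 15; 7^48 ≡ 91 — none is 1, so 7 is a primitive root.
Hence the least primitive root of 241 is 7.

7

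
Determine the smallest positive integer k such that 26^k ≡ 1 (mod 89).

88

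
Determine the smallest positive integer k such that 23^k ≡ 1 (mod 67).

By Lagrange's theorem, ord_67(23) divides φ(67) = 67 − 1 = 66 = 2 · 3 · 11.
Divisors of 66: 1, 2, 3, 6, 11, 22, 33, 66.
Evaluate successive powers at the divisors of 66:
23^1 ≡ 23 (mod 67)
23^2 ≡ 60 (mod 67)
23^3 ≡ 40 (mod 67)
23^6 ≡ 59 (mod 67)
23^11 ≡ 29 (mod 67)
23^22 ≡ 37 (mod 67)
23^33 ≡ 1 (mod 67) ✓
Hence ord(23) = 33.

33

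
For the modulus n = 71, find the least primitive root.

φ(71) = 71 − 1 = 70 = 2 · 5 · 7.
Test candidates g = 2, 3, … against the prime factors q ∈ {2, 5, 7} of φ(71): g is a generator iff g^(70/q) ≢ 1 for every such q.
g = 2: 2^35 ≡ 1 — hits 1, so not a primitive root.
g = 3: 3^35 ≡ 1 — hits 1, so not a primitive root.
g = 4: 4^35 ≡ 1 — hits 1, so not a primitive root.
g = 5: 5^35 ≡ 1 — hits 1, so not a primitive root.
g = 6: 6^35 ≡ 1 — hits 1, so not a primitive root.
g = 7: 7^35 ≡ 70; 7^14 ≡ 54; 7^10 ≡ 45 — none is 1, so 7 is a primitive root.
The smallest primitive root modulo 71 is 7.

7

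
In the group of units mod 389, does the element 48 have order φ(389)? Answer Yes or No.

Yes

φ(389) = 389 − 1 = 388 = 2^2 · 97.
48 is a primitive root mod 389 iff 48^(φ(389)/q) ≢ 1 for every prime q | φ(389), i.e. q ∈ {2, 97}.
48^194 ≡ 388 (mod 389)  [q = 2: ≢ 1 ✓]
48^4 ≡ 122 (mod 389)  [q = 97: ≢ 1 ✓]
All checks pass, so 48 has order 388 and is a primitive root modulo 389.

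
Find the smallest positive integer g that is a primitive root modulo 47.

φ(47) = 47 − 1 = 46 = 2 · 23.
Test candidates g = 2, 3, … against the prime factors q ∈ {2, 23} of φ(47): g is a generator iff g^(46/q) ≢ 1 for every such q.
g = 2: 2^23 ≡ 1 — hits 1, so not a primitive root.
g = 3: 3^23 ≡ 1 — hits 1, so not a primitive root.
g = 4: 4^23 ≡ 1 — hits 1, so not a primitive root.
g = 5: 5^23 ≡ 46; 5^2 ≡ 25 — none is 1, so 5 is a primitive root.
Hence the least primitive root of 47 is 5.

5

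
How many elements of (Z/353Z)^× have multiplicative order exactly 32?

16

φ(353) = 353 − 1 = 352 = 2^5 · 11.
In a cyclic group of order 352, there are φ(d) elements of order d for each divisor d of 352, and zero for non-divisors.
32 = 2^5 divides 352, and φ(32) = 16.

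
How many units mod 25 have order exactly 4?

2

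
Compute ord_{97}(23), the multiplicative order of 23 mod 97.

96

Since 23 ∈ (Z/97Z)^×, its order divides φ(97) = 97 − 1 = 96 = 2^5 · 3.
Divisors of 96: 1, 2, 3, 4, 6, 8, 12, 16, 24, 32, 48, 96.
Evaluate successive powers at the divisors of 96:
23^1 ≡ 23 (mod 97)
23^2 ≡ 44 (mod 97)
23^3 ≡ 42 (mod 97)
23^4 ≡ 93 (mod 97)
23^6 ≡ 18 (mod 97)
23^8 ≡ 16 (mod 97)
23^12 ≡ 33 (mod 97)
23^16 ≡ 62 (mod 97)
23^24 ≡ 22 (mod 97)
23^32 ≡ 61 (mod 97)
23^48 ≡ 96 (mod 97)
23^96 ≡ 1 (mod 97) ✓
The smallest such exponent is 96, so the order of 23 is 96.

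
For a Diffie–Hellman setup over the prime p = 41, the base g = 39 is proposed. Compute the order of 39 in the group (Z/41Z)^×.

20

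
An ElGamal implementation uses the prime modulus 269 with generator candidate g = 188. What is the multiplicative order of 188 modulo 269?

Since 188 ∈ (Z/269Z)^×, its order divides φ(269) = 269 − 1 = 268 = 2^2 · 67.
Divisors of 268: 1, 2, 4, 67, 134, 268.
Check 188^d mod 269 for each divisor in increasing order:
188^1 ≡ 188 (mod 269)
188^2 ≡ 105 (mod 269)
188^4 ≡ 265 (mod 269)
188^67 ≡ 268 (mod 269)
188^134 ≡ 1 (mod 269) ✓
So ord_269(188) = 134.

134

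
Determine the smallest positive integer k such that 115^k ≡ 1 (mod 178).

By Lagrange's theorem, ord_178(115) divides φ(178) = φ(2)·φ(89) = 1·88 = 88 = 2^3 · 11.
Divisors of 88: 1, 2, 4, 8, 11, 22, 44, 88.
Test each divisor d:
115^1 ≡ 115
115^2 ≡ 53
115^4 ≡ 139
115^8 ≡ 97
115^11 ≡ 77
115^22 ≡ 55
115^44 ≡ 177
115^88 ≡ 1
Therefore the multiplicative order of 115 modulo 178 is 88.

88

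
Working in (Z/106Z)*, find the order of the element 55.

Since 55 ∈ (Z/106Z)^×, its order divides φ(106) = φ(2)·φ(53) = 1·52 = 52 = 2^2 · 13.
Divisors of 52: 1, 2, 4, 13, 26, 52.
Check 55^d mod 106 for each divisor in increasing order:
55^1 ≡ 55 (mod 106)
55^2 ≡ 57 (mod 106)
55^4 ≡ 69 (mod 106)
55^13 ≡ 83 (mod 106)
55^26 ≡ 105 (mod 106)
55^52 ≡ 1 (mod 106) ✓
Therefore the multiplicative order of 55 modulo 106 is 52.

52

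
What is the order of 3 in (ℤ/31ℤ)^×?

30

Since 3 ∈ (Z/31Z)^×, its order divides φ(31) = 31 − 1 = 30 = 2 · 3 · 5.
Divisors of 30: 1, 2, 3, 5, 6, 10, 15, 30.
Evaluate successive powers at the divisors of 30:
3^1 ≡ 3 (mod 31)
3^2 ≡ 9 (mod 31)
3^3 ≡ 27 (mod 31)
3^5 ≡ 26 (mod 31)
3^6 ≡ 16 (mod 31)
3^10 ≡ 25 (mod 31)
3^15 ≡ 30 (mod 31)
3^30 ≡ 1 (mod 31) ✓
Hence ord(3) = 30.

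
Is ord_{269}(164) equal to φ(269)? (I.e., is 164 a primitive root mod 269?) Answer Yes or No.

φ(269) = 269 − 1 = 268 = 2^2 · 67.
Test 164^(268/q) mod 269 for each prime factor q of 268:
164^134 ≡ 1 (mod 269)  [q = 2: ≡ 1 ✗]
164^4 ≡ 16 (mod 269)  [q = 67: ≢ 1 ✓]
The check at q = 2 fails, so 164 generates a proper subgroup.

No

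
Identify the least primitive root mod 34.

3

φ(34) = φ(2)·φ(17) = 1·16 = 16 = 2^4.
Test candidates g = 2, 3, … against the prime factors q ∈ {2} of φ(34): g is a generator iff g^(16/q) ≢ 1 for every such q.
g = 2: gcd(2, 34) = 2 > 1, not a unit — skip.
g = 3: 3^8 ≡ 33 — none is 1, so 3 is a primitive root.
The smallest primitive root modulo 34 is 3.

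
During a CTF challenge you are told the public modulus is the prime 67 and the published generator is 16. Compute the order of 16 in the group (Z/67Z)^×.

33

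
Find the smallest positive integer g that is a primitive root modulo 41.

6

φ(41) = 41 − 1 = 40 = 2^3 · 5.
g is a primitive root iff g^(40/q) ≢ 1 (mod 41) for each prime q ∈ {2, 5}.
g = 2: 2^20 ≡ 1 — hits 1, so not a primitive root.
g = 3: 3^20 ≡ 40; 3^8 ≡ 1 — hits 1, so not a primitive root.
g = 4: 4^20 ≡ 1 — hits 1, so not a primitive root.
g = 5: 5^20 ≡ 1 — hits 1, so not a primitive root.
g = 6: 6^20 ≡ 40; 6^8 ≡ 10 — none is 1, so 6 is a primitive root.
Hence the least primitive root of 41 is 6.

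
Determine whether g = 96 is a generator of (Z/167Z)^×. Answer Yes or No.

No

φ(167) = 167 − 1 = 166 = 2 · 83.
Test 96^(166/q) mod 167 for each prime factor q of 166:
96^83 ≡ 1 (mod 167)  [q = 2: ≡ 1 ✗]
96^2 ≡ 31 (mod 167)  [q = 83: ≢ 1 ✓]
The check at q = 2 fails, so 96 generates a proper subgroup.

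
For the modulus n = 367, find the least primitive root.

φ(367) = 367 − 1 = 366 = 2 · 3 · 61.
g is a primitive root iff g^(366/q) ≢ 1 (mod 367) for each prime q ∈ {2, 3, 61}.
g = 2: 2^183 ≡ 1 — hits 1, so not a primitive root.
g = 3: 3^183 ≡ 366; 3^122 ≡ 1 — hits 1, so not a primitive root.
g = 4: 4^183 ≡ 1 — hits 1, so not a primitive root.
g = 5: 5^183 ≡ 366; 5^122 ≡ 1 — hits 1, so not a primitive root.
g = 6: 6^183 ≡ 366; 6^122 ≡ 283; 6^6 ≡ 47 — none is 1, so 6 is a primitive root.
Hence the least primitive root of 367 is 6.

6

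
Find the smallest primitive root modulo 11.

φ(11) = 11 − 1 = 10 = 2 · 5.
g is a primitive root iff g^(10/q) ≢ 1 (mod 11) for each prime q ∈ {2, 5}.
g = 2: 2^5 ≡ 10; 2^2 ≡ 4 — none is 1, so 2 is a primitive root.
Hence the least primitive root of 11 is 2.

2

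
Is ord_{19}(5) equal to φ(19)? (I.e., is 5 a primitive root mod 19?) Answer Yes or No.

No

φ(19) = 19 − 1 = 18 = 2 · 3^2.
It suffices to check that the order of 5 is not a proper divisor of 18: compute 5^(18/q) for q ∈ {2, 3}.
5^9 ≡ 1 (mod 19)  [q = 2: ≡ 1 ✗]
5^6 ≡ 7 (mod 19)  [q = 3: ≢ 1 ✓]
The check at q = 2 fails, so 5 generates a proper subgroup.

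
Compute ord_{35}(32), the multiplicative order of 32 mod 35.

12

The order of 32 must divide φ(35) = φ(5·7) = (5−1)·(7−1) = 4·6 = 24 = 2^3 · 3.
Divisors of 24: 1, 2, 3, 4, 6, 8, 12, 24.
Check 32^d mod 35 for each divisor in increasing order:
32^1 ≡ 32 (mod 35)
32^2 ≡ 9 (mod 35)
32^3 ≡ 8 (mod 35)
32^4 ≡ 11 (mod 35)
32^6 ≡ 29 (mod 35)
32^8 ≡ 16 (mod 35)
32^12 ≡ 1 (mod 35) ✓
Hence ord(32) = 12.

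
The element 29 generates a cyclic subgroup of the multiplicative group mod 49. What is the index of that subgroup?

6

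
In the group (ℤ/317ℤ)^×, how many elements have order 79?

φ(317) = 317 − 1 = 316 = 2^2 · 79.
Since (Z/317Z)^× is cyclic of order 316, the number of elements of order d is φ(d) when d | 316 and 0 otherwise.
79 | 316, and φ(79) = 79 − 1 = 78.

78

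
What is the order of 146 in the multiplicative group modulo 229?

114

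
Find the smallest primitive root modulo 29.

φ(29) = 29 − 1 = 28 = 2^2 · 7.
g is a primitive root iff g^(28/q) ≢ 1 (mod 29) for each prime q ∈ {2, 7}.
g = 2: 2^14 ≡ 28; 2^4 ≡ 16 — none is 1, so 2 is a primitive root.
So 2 is the smallest generator of (Z/29Z)^×.

2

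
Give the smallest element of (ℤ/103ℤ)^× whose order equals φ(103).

5

φ(103) = 103 − 1 = 102 = 2 · 3 · 17.
Test candidates g = 2, 3, … against the prime factors q ∈ {2, 3, 17} of φ(103): g is a generator iff g^(102/q) ≢ 1 for every such q.
g = 2: 2^51 ≡ 1 — hits 1, so not a primitive root.
g = 3: 3^51 ≡ 102; 3^34 ≡ 1 — hits 1, so not a primitive root.
g = 4: 4^51 ≡ 1 — hits 1, so not a primitive root.
g = 5: 5^51 ≡ 102; 5^34 ≡ 56; 5^6 ≡ 72 — none is 1, so 5 is a primitive root.
So 5 is the smallest generator of (Z/103Z)^×.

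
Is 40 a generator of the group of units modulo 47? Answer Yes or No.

φ(47) = 47 − 1 = 46 = 2 · 23.
It suffices to check that the order of 40 is not a proper divisor of 46: compute 40^(46/q) for q ∈ {2, 23}.
40^23 ≡ 46 (mod 47)  [q = 2: ≢ 1 ✓]
40^2 ≡ 2 (mod 47)  [q = 23: ≢ 1 ✓]
All checks pass, so 40 has order 46 and is a primitive root modulo 47.

Yes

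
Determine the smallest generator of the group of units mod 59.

2

φ(59) = 59 − 1 = 58 = 2 · 29.
g is a primitive root iff g^(58/q) ≢ 1 (mod 59) for each prime q ∈ {2, 29}.
g = 2: 2^29 ≡ 58; 2^2 ≡ 4 — none is 1, so 2 is a primitive root.
The smallest primitive root modulo 59 is 2.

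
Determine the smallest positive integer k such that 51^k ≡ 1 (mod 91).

6

The order of 51 must divide φ(91) = φ(7·13) = (7−1)·(13−1) = 6·12 = 72 = 2^3 · 3^2.
Divisors of 72: 1, 2, 3, 4, 6, 8, 9, 12, 18, 24, 36, 72.
Compute 51^d (mod 91) for the divisors d until we hit 1:
51^1 ≡ 51
51^2 ≡ 53
51^3 ≡ 64
51^4 ≡ 79
51^6 ≡ 1
The smallest such exponent is 6, so the order of 51 is 6.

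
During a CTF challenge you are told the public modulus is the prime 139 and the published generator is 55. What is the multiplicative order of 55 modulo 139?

23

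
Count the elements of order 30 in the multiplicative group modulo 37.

0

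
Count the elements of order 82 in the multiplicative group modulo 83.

40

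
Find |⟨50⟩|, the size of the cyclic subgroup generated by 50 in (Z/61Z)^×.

4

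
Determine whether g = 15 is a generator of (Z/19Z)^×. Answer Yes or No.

φ(19) = 19 − 1 = 18 = 2 · 3^2.
Test 15^(18/q) mod 19 for each prime factor q of 18:
15^9 ≡ 18 (mod 19)  [q = 2: ≢ 1 ✓]
15^6 ≡ 11 (mod 19)  [q = 3: ≢ 1 ✓]
All checks pass, so 15 has order 18 and is a primitive root modulo 19.

Yes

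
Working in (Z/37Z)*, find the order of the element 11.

ord(11) | φ(37) = 37 − 1 = 36 = 2^2 · 3^2.
Divisors of 36: 1, 2, 3, 4, 6, 9, 12, 18, 36.
Evaluate successive powers at the divisors of 36:
11^1 ≡ 11 (mod 37)
11^2 ≡ 10 (mod 37)
11^3 ≡ 36 (mod 37)
11^4 ≡ 26 (mod 37)
11^6 ≡ 1 (mod 37) ✓
So ord_37(11) = 6.

6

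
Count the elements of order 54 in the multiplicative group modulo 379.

18

φ(379) = 379 − 1 = 378 = 2 · 3^3 · 7.
In a cyclic group of order 378, there are φ(d) elements of order d for each divisor d of 378, and zero for non-divisors.
54 = 2 · 3^3 divides 378, and φ(54) = 18.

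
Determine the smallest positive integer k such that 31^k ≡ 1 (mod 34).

Since 31 ∈ (Z/34Z)^×, its order divides φ(34) = φ(2)·φ(17) = 1·16 = 16 = 2^4.
Divisors of 16: 1, 2, 4, 8, 16.
Evaluate successive powers at the divisors of 16:
31^1 ≡ 31 (mod 34)
31^2 ≡ 9 (mod 34)
31^4 ≡ 13 (mod 34)
31^8 ≡ 33 (mod 34)
31^16 ≡ 1 (mod 34) ✓
The smallest such exponent is 16, so the order of 31 is 16.

16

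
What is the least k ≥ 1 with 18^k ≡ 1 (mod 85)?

The order of 18 must divide φ(85) = φ(5·17) = (5−1)·(17−1) = 4·16 = 64 = 2^6.
Divisors of 64: 1, 2, 4, 8, 16, 32, 64.
Check 18^d mod 85 for each divisor in increasing order:
18^1 ≡ 18 (mod 85)
18^2 ≡ 69 (mod 85)
18^4 ≡ 1 (mod 85) ✓
So ord_85(18) = 4.

4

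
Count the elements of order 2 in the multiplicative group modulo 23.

φ(23) = 23 − 1 = 22 = 2 · 11.
In a cyclic group of order 22, there are φ(d) elements of order d for each divisor d of 22, and zero for non-divisors.
2 | 22, and φ(2) = 2 − 1 = 1.

1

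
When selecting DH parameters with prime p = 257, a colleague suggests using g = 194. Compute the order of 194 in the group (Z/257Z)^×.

Since 194 ∈ (Z/257Z)^×, its order divides φ(257) = 257 − 1 = 256 = 2^8.
Divisors of 256: 1, 2, 4, 8, 16, 32, 64, 128, 256.
Compute 194^d (mod 257) for the divisors d until we hit 1:
194^1 ≡ 194 (mod 257)
194^2 ≡ 114 (mod 257)
194^4 ≡ 146 (mod 257)
194^8 ≡ 242 (mod 257)
194^16 ≡ 225 (mod 257)
194^32 ≡ 253 (mod 257)
194^64 ≡ 16 (mod 257)
194^128 ≡ 256 (mod 257)
194^256 ≡ 1 (mod 257) ✓
The smallest such exponent is 256, so the order of 194 is 256.

256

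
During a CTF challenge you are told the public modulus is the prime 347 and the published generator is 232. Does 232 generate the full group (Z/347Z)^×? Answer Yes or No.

φ(347) = 347 − 1 = 346 = 2 · 173.
Test 232^(346/q) mod 347 for each prime factor q of 346:
232^173 ≡ 346 (mod 347)  [q = 2: ≢ 1 ✓]
232^2 ≡ 39 (mod 347)  [q = 173: ≢ 1 ✓]
Every test exponent gives a nontrivial residue, hence 232 generates the full group.

Yes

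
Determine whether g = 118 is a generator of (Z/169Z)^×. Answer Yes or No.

No

φ(169) = φ(13^2) = 13·(13−1) = 156 = 2^2 · 3 · 13.
It suffices to check that the order of 118 is not a proper divisor of 156: compute 118^(156/q) for q ∈ {2, 3, 13}.
118^78 ≡ 1 (mod 169)  [q = 2: ≡ 1 ✗]
118^52 ≡ 1 (mod 169)  [q = 3: ≡ 1 ✗]
118^12 ≡ 53 (mod 169)  [q = 13: ≢ 1 ✓]
118^78 ≡ 1 shows ord(118) | 78, strictly less than φ(169); not a primitive root.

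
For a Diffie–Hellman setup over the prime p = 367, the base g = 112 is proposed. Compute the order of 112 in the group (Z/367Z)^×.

ord(112) | φ(367) = 367 − 1 = 366 = 2 · 3 · 61.
Divisors of 366: 1, 2, 3, 6, 61, 122, 183, 366.
Check 112^d mod 367 for each divisor in increasing order:
112^1 ≡ 112 (mod 367)
112^2 ≡ 66 (mod 367)
112^3 ≡ 52 (mod 367)
112^6 ≡ 135 (mod 367)
112^61 ≡ 83 (mod 367)
112^122 ≡ 283 (mod 367)
112^183 ≡ 1 (mod 367) ✓
So ord_367(112) = 183.

183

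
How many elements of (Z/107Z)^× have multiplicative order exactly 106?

φ(107) = 107 − 1 = 106 = 2 · 53.
In a cyclic group of order 106, there are φ(d) elements of order d for each divisor d of 106, and zero for non-divisors.
106 = 2 · 53 divides 106, and φ(106) = 52.

52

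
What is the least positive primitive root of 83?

φ(83) = 83 − 1 = 82 = 2 · 41.
Test candidates g = 2, 3, … against the prime factors q ∈ {2, 41} of φ(83): g is a generator iff g^(82/q) ≢ 1 for every such q.
g = 2: 2^41 ≡ 82; 2^2 ≡ 4 — none is 1, so 2 is a primitive root.
Hence the least primitive root of 83 is 2.

2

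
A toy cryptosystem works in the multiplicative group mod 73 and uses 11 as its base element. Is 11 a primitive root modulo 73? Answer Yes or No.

φ(73) = 73 − 1 = 72 = 2^3 · 3^2.
It suffices to check that the order of 11 is not a proper divisor of 72: compute 11^(72/q) for q ∈ {2, 3}.
11^36 ≡ 72 (mod 73)  [q = 2: ≢ 1 ✓]
11^24 ≡ 8 (mod 73)  [q = 3: ≢ 1 ✓]
All checks pass, so 11 has order 72 and is a primitive root modulo 73.

Yes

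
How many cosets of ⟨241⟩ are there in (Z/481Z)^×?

12

ord(241) | φ(481) = φ(13·37) = (13−1)·(37−1) = 12·36 = 432 = 2^4 · 3^3.
Divisors of 432: 1, 2, 3, 4, 6, 8, 9, 12, 16, 18, 24, 27, 36, 48, 54, 72, 108, 144, 216, 432.
Check 241^d mod 481 for each divisor in increasing order:
241^1 ≡ 241
241^2 ≡ 361
241^3 ≡ 421
241^4 ≡ 451
241^6 ≡ 233
241^8 ≡ 419
241^9 ≡ 450
241^12 ≡ 417
241^16 ≡ 477
241^18 ≡ 480
241^24 ≡ 248
241^27 ≡ 31
241^36 ≡ 1
Thus |⟨241⟩| = ord(241) = 36.
The index is φ(481) / ord(241) = 432 / 36 = 12.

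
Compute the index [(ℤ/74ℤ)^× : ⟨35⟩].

ord(35) | φ(74) = φ(2)·φ(37) = 1·36 = 36 = 2^2 · 3^2.
Divisors of 36: 1, 2, 3, 4, 6, 9, 12, 18, 36.
Test each divisor d:
35^1 ≡ 35
35^2 ≡ 41
35^3 ≡ 29
35^4 ≡ 53
35^6 ≡ 27
35^9 ≡ 43
35^12 ≡ 63
35^18 ≡ 73
35^36 ≡ 1
Thus |⟨35⟩| = ord(35) = 36.
The index is φ(74) / ord(35) = 36 / 36 = 1.

1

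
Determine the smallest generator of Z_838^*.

φ(838) = φ(2)·φ(419) = 1·418 = 418 = 2 · 11 · 19.
Test candidates g = 2, 3, … against the prime factors q ∈ {2, 11, 19} of φ(838): g is a generator iff g^(418/q) ≢ 1 for every such q.
g = 2: gcd(2, 838) = 2 > 1, not a unit — skip.
g = 3: 3^209 ≡ 1 — hits 1, so not a primitive root.
g = 4: gcd(4, 838) = 2 > 1, not a unit — skip.
g = 5: 5^209 ≡ 1 — hits 1, so not a primitive root.
g = 6: gcd(6, 838) = 2 > 1, not a unit — skip.
g = 7: 7^209 ≡ 1 — hits 1, so not a primitive root.
g = 8: gcd(8, 838) = 2 > 1, not a unit — skip.
g = 9: 9^209 ≡ 1 — hits 1, so not a primitive root.
g = 10: gcd(10, 838) = 2 > 1, not a unit — skip.
g = 11: 11^209 ≡ 837; 11^38 ≡ 753; 11^22 ≡ 7 — none is 1, so 11 is a primitive root.
The smallest primitive root modulo 838 is 11.

11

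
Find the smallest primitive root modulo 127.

φ(127) = 127 − 1 = 126 = 2 · 3^2 · 7.
Test candidates g = 2, 3, … against the prime factors q ∈ {2, 3, 7} of φ(127): g is a generator iff g^(126/q) ≢ 1 for every such q.
g = 2: 2^63 ≡ 1 — hits 1, so not a primitive root.
g = 3: 3^63 ≡ 126; 3^42 ≡ 107; 3^18 ≡ 4 — none is 1, so 3 is a primitive root.
So 3 is the smallest generator of (Z/127Z)^×.

3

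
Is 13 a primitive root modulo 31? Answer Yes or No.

Yes

φ(31) = 31 − 1 = 30 = 2 · 3 · 5.
Test 13^(30/q) mod 31 for each prime factor q of 30:
13^15 ≡ 30 (mod 31)  [q = 2: ≢ 1 ✓]
13^10 ≡ 5 (mod 31)  [q = 3: ≢ 1 ✓]
13^6 ≡ 16 (mod 31)  [q = 5: ≢ 1 ✓]
Every test exponent gives a nontrivial residue, hence 13 generates the full group.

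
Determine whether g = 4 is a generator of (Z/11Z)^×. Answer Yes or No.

No

φ(11) = 11 − 1 = 10 = 2 · 5.
4 is a primitive root mod 11 iff 4^(φ(11)/q) ≢ 1 for every prime q | φ(11), i.e. q ∈ {2, 5}.
4^5 ≡ 1 (mod 11)  [q = 2: ≡ 1 ✗]
4^2 ≡ 5 (mod 11)  [q = 5: ≢ 1 ✓]
The check at q = 2 fails, so 4 generates a proper subgroup.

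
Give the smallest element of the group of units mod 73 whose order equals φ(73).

5

φ(73) = 73 − 1 = 72 = 2^3 · 3^2.
g is a primitive root iff g^(72/q) ≢ 1 (mod 73) for each prime q ∈ {2, 3}.
g = 2: 2^36 ≡ 1 — hits 1, so not a primitive root.
g = 3: 3^36 ≡ 1 — hits 1, so not a primitive root.
g = 4: 4^36 ≡ 1 — hits 1, so not a primitive root.
g = 5: 5^36 ≡ 72; 5^24 ≡ 8 — none is 1, so 5 is a primitive root.
The smallest primitive root modulo 73 is 5.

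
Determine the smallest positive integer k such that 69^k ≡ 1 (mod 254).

63

By Lagrange's theorem, ord_254(69) divides φ(254) = φ(2)·φ(127) = 1·126 = 126 = 2 · 3^2 · 7.
Divisors of 126: 1, 2, 3, 6, 7, 9, 14, 18, 21, 42, 63, 126.
Compute 69^d (mod 254) for the divisors d until we hit 1:
69^1 ≡ 69 (mod 254)
69^2 ≡ 189 (mod 254)
69^3 ≡ 87 (mod 254)
69^6 ≡ 203 (mod 254)
69^7 ≡ 37 (mod 254)
69^9 ≡ 135 (mod 254)
69^14 ≡ 99 (mod 254)
69^18 ≡ 191 (mod 254)
69^21 ≡ 107 (mod 254)
69^42 ≡ 19 (mod 254)
69^63 ≡ 1 (mod 254) ✓
Hence ord(69) = 63.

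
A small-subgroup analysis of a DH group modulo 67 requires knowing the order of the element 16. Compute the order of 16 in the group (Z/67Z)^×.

33

The order of 16 must divide φ(67) = 67 − 1 = 66 = 2 · 3 · 11.
Divisors of 66: 1, 2, 3, 6, 11, 22, 33, 66.
Compute 16^d (mod 67) for the divisors d until we hit 1:
16^1 ≡ 16
16^2 ≡ 55
16^3 ≡ 9
16^6 ≡ 14
16^11 ≡ 29
16^22 ≡ 37
16^33 ≡ 1
So ord_67(16) = 33.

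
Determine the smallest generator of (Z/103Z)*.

φ(103) = 103 − 1 = 102 = 2 · 3 · 17.
Test candidates g = 2, 3, … against the prime factors q ∈ {2, 3, 17} of φ(103): g is a generator iff g^(102/q) ≢ 1 for every such q.
g = 2: 2^51 ≡ 1 — hits 1, so not a primitive root.
g = 3: 3^51 ≡ 102; 3^34 ≡ 1 — hits 1, so not a primitive root.
g = 4: 4^51 ≡ 1 — hits 1, so not a primitive root.
g = 5: 5^51 ≡ 102; 5^34 ≡ 56; 5^6 ≡ 72 — none is 1, so 5 is a primitive root.
Hence the least primitive root of 103 is 5.

5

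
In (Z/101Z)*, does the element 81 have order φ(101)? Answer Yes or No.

No

φ(101) = 101 − 1 = 100 = 2^2 · 5^2.
Test 81^(100/q) mod 101 for each prime factor q of 100:
81^50 ≡ 1 (mod 101)  [q = 2: ≡ 1 ✗]
81^20 ≡ 95 (mod 101)  [q = 5: ≢ 1 ✓]
Since 81^50 ≡ 1, the order of 81 divides 50 < 100, so 81 is not a primitive root.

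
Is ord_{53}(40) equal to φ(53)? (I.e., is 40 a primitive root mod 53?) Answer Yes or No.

φ(53) = 53 − 1 = 52 = 2^2 · 13.
An element g generates (Z/53Z)^× iff g^(52/q) ≢ 1 (mod 53) for each prime q ∈ {2, 13}.
40^26 ≡ 1 (mod 53)  [q = 2: ≡ 1 ✗]
40^4 ≡ 47 (mod 53)  [q = 13: ≢ 1 ✓]
The check at q = 2 fails, so 40 generates a proper subgroup.

No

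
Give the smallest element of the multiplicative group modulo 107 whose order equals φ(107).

φ(107) = 107 − 1 = 106 = 2 · 53.
Test candidates g = 2, 3, … against the prime factors q ∈ {2, 53} of φ(107): g is a generator iff g^(106/q) ≢ 1 for every such q.
g = 2: 2^53 ≡ 106; 2^2 ≡ 4 — none is 1, so 2 is a primitive root.
So 2 is the smallest generator of (Z/107Z)^×.

2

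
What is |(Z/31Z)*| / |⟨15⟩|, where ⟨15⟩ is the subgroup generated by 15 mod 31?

3

By Lagrange's theorem, ord_31(15) divides φ(31) = 31 − 1 = 30 = 2 · 3 · 5.
Divisors of 30: 1, 2, 3, 5, 6, 10, 15, 30.
Compute 15^d (mod 31) for the divisors d until we hit 1:
15^1 ≡ 15 (mod 31)
15^2 ≡ 8 (mod 31)
15^3 ≡ 27 (mod 31)
15^5 ≡ 30 (mod 31)
15^6 ≡ 16 (mod 31)
15^10 ≡ 1 (mod 31) ✓
Thus |⟨15⟩| = ord(15) = 10.
The index is φ(31) / ord(15) = 30 / 10 = 3.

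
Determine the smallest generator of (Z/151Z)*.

6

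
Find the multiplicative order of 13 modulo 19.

18

ord(13) | φ(19) = 19 − 1 = 18 = 2 · 3^2.
Divisors of 18: 1, 2, 3, 6, 9, 18.
Test each divisor d:
13^1 ≡ 13
13^2 ≡ 17
13^3 ≡ 12
13^6 ≡ 11
13^9 ≡ 18
13^18 ≡ 1
So ord_19(13) = 18.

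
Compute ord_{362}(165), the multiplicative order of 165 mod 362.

90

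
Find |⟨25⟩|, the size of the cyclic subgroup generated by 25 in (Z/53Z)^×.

Since 25 ∈ (Z/53Z)^×, its order divides φ(53) = 53 − 1 = 52 = 2^2 · 13.
Divisors of 52: 1, 2, 4, 13, 26, 52.
Compute 25^d (mod 53) for the divisors d until we hit 1:
25^1 ≡ 25 (mod 53)
25^2 ≡ 42 (mod 53)
25^4 ≡ 15 (mod 53)
25^13 ≡ 52 (mod 53)
25^26 ≡ 1 (mod 53) ✓
Therefore the multiplicative order of 25 modulo 53 is 26.

26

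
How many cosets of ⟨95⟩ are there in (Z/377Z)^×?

The order of 95 must divide φ(377) = φ(13·29) = (13−1)·(29−1) = 12·28 = 336 = 2^4 · 3 · 7.
Divisors of 336: 1, 2, 3, 4, 6, 7, 8, 12, 14, 16, 21, 24, 28, 42, 48, 56, 84, 112, 168, 336.
Test each divisor d:
95^1 ≡ 95 (mod 377)
95^2 ≡ 354 (mod 377)
95^3 ≡ 77 (mod 377)
95^4 ≡ 152 (mod 377)
95^6 ≡ 274 (mod 377)
95^7 ≡ 17 (mod 377)
95^8 ≡ 107 (mod 377)
95^12 ≡ 53 (mod 377)
95^14 ≡ 289 (mod 377)
95^16 ≡ 139 (mod 377)
95^21 ≡ 12 (mod 377)
95^24 ≡ 170 (mod 377)
95^28 ≡ 204 (mod 377)
95^42 ≡ 144 (mod 377)
95^48 ≡ 248 (mod 377)
95^56 ≡ 146 (mod 377)
95^84 ≡ 1 (mod 377) ✓
The order of 95 is 84, so the subgroup it generates has 84 elements.
The index is φ(377) / ord(95) = 336 / 84 = 4.

4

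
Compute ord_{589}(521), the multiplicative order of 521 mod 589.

6

ord(521) | φ(589) = φ(19·31) = (19−1)·(31−1) = 18·30 = 540 = 2^2 · 3^3 · 5.
Divisors of 540: 1, 2, 3, 4, 5, 6, 9, 10, 12, 15, 18, 20, 27, 30, 36, 45, 54, 60, 90, 108, 135, 180, 270, 540.
Evaluate successive powers at the divisors of 540:
521^1 ≡ 521
521^2 ≡ 501
521^3 ≡ 94
521^4 ≡ 87
521^5 ≡ 563
521^6 ≡ 1
So ord_589(521) = 6.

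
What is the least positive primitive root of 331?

3

φ(331) = 331 − 1 = 330 = 2 · 3 · 5 · 11.
g is a primitive root iff g^(330/q) ≢ 1 (mod 331) for each prime q ∈ {2, 3, 5, 11}.
g = 2: 2^165 ≡ 330; 2^110 ≡ 299; 2^66 ≡ 64; 2^30 ≡ 1 — hits 1, so not a primitive root.
g = 3: 3^165 ≡ 330; 3^110 ≡ 299; 3^66 ≡ 64; 3^30 ≡ 270 — none is 1, so 3 is a primitive root.
Hence the least primitive root of 331 is 3.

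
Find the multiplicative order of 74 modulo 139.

46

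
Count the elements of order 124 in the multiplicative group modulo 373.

φ(373) = 373 − 1 = 372 = 2^2 · 3 · 31.
Since (Z/373Z)^× is cyclic of order 372, the number of elements of order d is φ(d) when d | 372 and 0 otherwise.
124 = 2^2 · 31 divides 372, and φ(124) = 60.

60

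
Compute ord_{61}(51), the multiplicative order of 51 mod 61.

60

ord(51) | φ(61) = 61 − 1 = 60 = 2^2 · 3 · 5.
Divisors of 60: 1, 2, 3, 4, 5, 6, 10, 12, 15, 20, 30, 60.
Compute 51^d (mod 61) for the divisors d until we hit 1:
51^1 ≡ 51 (mod 61)
51^2 ≡ 39 (mod 61)
51^3 ≡ 37 (mod 61)
51^4 ≡ 57 (mod 61)
51^5 ≡ 40 (mod 61)
51^6 ≡ 27 (mod 61)
51^10 ≡ 14 (mod 61)
51^12 ≡ 58 (mod 61)
51^15 ≡ 11 (mod 61)
51^20 ≡ 13 (mod 61)
51^30 ≡ 60 (mod 61)
51^60 ≡ 1 (mod 61) ✓
The smallest such exponent is 60, so the order of 51 is 60.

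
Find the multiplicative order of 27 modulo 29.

28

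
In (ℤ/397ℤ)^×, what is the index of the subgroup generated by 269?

9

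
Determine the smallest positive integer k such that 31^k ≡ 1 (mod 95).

ord(31) | φ(95) = φ(5·19) = (5−1)·(19−1) = 4·18 = 72 = 2^3 · 3^2.
Divisors of 72: 1, 2, 3, 4, 6, 8, 9, 12, 18, 24, 36, 72.
Evaluate successive powers at the divisors of 72:
31^1 ≡ 31
31^2 ≡ 11
31^3 ≡ 56
31^4 ≡ 26
31^6 ≡ 1
The smallest such exponent is 6, so the order of 31 is 6.

6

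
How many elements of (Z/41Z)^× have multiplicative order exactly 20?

φ(41) = 41 − 1 = 40 = 2^3 · 5.
(Z/41Z)^× is cyclic (|G| = 40); a cyclic group of order m has exactly φ(d) elements of each order d | m, and none otherwise.
20 = 2^2 · 5 divides 40, and φ(20) = 8.

8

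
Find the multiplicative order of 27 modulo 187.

80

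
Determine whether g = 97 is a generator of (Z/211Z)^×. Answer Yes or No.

φ(211) = 211 − 1 = 210 = 2 · 3 · 5 · 7.
97 is a primitive root mod 211 iff 97^(φ(211)/q) ≢ 1 for every prime q | φ(211), i.e. q ∈ {2, 3, 5, 7}.
97^105 ≡ 210 (mod 211)  [q = 2: ≢ 1 ✓]
97^70 ≡ 1 (mod 211)  [q = 3: ≡ 1 ✗]
97^42 ≡ 188 (mod 211)  [q = 5: ≢ 1 ✓]
97^30 ≡ 123 (mod 211)  [q = 7: ≢ 1 ✓]
The check at q = 3 fails, so 97 generates a proper subgroup.

No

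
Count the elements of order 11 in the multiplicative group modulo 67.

10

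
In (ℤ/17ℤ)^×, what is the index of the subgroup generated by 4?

4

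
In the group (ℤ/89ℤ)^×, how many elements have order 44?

φ(89) = 89 − 1 = 88 = 2^3 · 11.
Since (Z/89Z)^× is cyclic of order 88, the number of elements of order d is φ(d) when d | 88 and 0 otherwise.
44 = 2^2 · 11 divides 88, and φ(44) = 20.

20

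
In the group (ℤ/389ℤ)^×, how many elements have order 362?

0

φ(389) = 389 − 1 = 388 = 2^2 · 97.
In a cyclic group of order 388, there are φ(d) elements of order d for each divisor d of 388, and zero for non-divisors.
Since 362 ∤ 388, the count is 0.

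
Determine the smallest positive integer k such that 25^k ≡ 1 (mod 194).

Since 25 ∈ (Z/194Z)^×, its order divides φ(194) = φ(2)·φ(97) = 1·96 = 96 = 2^5 · 3.
Divisors of 96: 1, 2, 3, 4, 6, 8, 12, 16, 24, 32, 48, 96.
Compute 25^d (mod 194) for the divisors d until we hit 1:
25^1 ≡ 25 (mod 194)
25^2 ≡ 43 (mod 194)
25^3 ≡ 105 (mod 194)
25^4 ≡ 103 (mod 194)
25^6 ≡ 161 (mod 194)
25^8 ≡ 133 (mod 194)
25^12 ≡ 119 (mod 194)
25^16 ≡ 35 (mod 194)
25^24 ≡ 193 (mod 194)
25^32 ≡ 61 (mod 194)
25^48 ≡ 1 (mod 194) ✓
Hence ord(25) = 48.

48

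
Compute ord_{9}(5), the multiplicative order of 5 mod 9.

6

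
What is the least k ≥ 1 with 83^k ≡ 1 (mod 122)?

Since 83 ∈ (Z/122Z)^×, its order divides φ(122) = φ(2)·φ(61) = 1·60 = 60 = 2^2 · 3 · 5.
Divisors of 60: 1, 2, 3, 4, 5, 6, 10, 12, 15, 20, 30, 60.
Compute 83^d (mod 122) for the divisors d until we hit 1:
83^1 ≡ 83 (mod 122)
83^2 ≡ 57 (mod 122)
83^3 ≡ 95 (mod 122)
83^4 ≡ 77 (mod 122)
83^5 ≡ 47 (mod 122)
83^6 ≡ 119 (mod 122)
83^10 ≡ 13 (mod 122)
83^12 ≡ 9 (mod 122)
83^15 ≡ 1 (mod 122) ✓
Therefore the multiplicative order of 83 modulo 122 is 15.

15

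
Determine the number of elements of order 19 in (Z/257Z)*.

φ(257) = 257 − 1 = 256 = 2^8.
In a cyclic group of order 256, there are φ(d) elements of order d for each divisor d of 256, and zero for non-divisors.
19 does not divide 256, so no element of (Z/257Z)^× has order 19.

0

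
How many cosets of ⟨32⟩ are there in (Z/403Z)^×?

ord(32) | φ(403) = φ(13·31) = (13−1)·(31−1) = 12·30 = 360 = 2^3 · 3^2 · 5.
Divisors of 360: 1, 2, 3, 4, 5, 6, 8, 9, 10, 12, 15, 18, 20, 24, 30, 36, 40, 45, 60, 72, 90, 120, 180, 360.
Test each divisor d:
32^1 ≡ 32 (mod 403)
32^2 ≡ 218 (mod 403)
32^3 ≡ 125 (mod 403)
32^4 ≡ 373 (mod 403)
32^5 ≡ 249 (mod 403)
32^6 ≡ 311 (mod 403)
32^8 ≡ 94 (mod 403)
32^9 ≡ 187 (mod 403)
32^10 ≡ 342 (mod 403)
32^12 ≡ 1 (mod 403) ✓
So ord_403(32) = 12, hence |⟨32⟩| = 12.
The index is φ(403) / ord(32) = 360 / 12 = 30.

30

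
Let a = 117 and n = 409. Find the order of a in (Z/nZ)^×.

24

The order of 117 must divide φ(409) = 409 − 1 = 408 = 2^3 · 3 · 17.
Divisors of 408: 1, 2, 3, 4, 6, 8, 12, 17, 24, 34, 51, 68, 102, 136, 204, 408.
Test each divisor d:
117^1 ≡ 117 (mod 409)
117^2 ≡ 192 (mod 409)
117^3 ≡ 378 (mod 409)
117^4 ≡ 54 (mod 409)
117^6 ≡ 143 (mod 409)
117^8 ≡ 53 (mod 409)
117^12 ≡ 408 (mod 409)
117^17 ≡ 226 (mod 409)
117^24 ≡ 1 (mod 409) ✓
The smallest such exponent is 24, so the order of 117 is 24.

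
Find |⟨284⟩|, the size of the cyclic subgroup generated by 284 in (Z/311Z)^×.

ord(284) | φ(311) = 311 − 1 = 310 = 2 · 5 · 31.
Divisors of 310: 1, 2, 5, 10, 31, 62, 155, 310.
Check 284^d mod 311 for each divisor in increasing order:
284^1 ≡ 284
284^2 ≡ 107
284^5 ≡ 11
284^10 ≡ 121
284^31 ≡ 275
284^62 ≡ 52
284^155 ≡ 310
284^310 ≡ 1
Hence ord(284) = 310.

310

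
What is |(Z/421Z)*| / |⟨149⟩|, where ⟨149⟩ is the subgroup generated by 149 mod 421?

20

Since 149 ∈ (Z/421Z)^×, its order divides φ(421) = 421 − 1 = 420 = 2^2 · 3 · 5 · 7.
Divisors of 420: 1, 2, 3, 4, 5, 6, 7, 10, 12, 14, 15, 20, 21, 28, 30, 35, 42, 60, 70, 84, 105, 140, 210, 420.
Check 149^d mod 421 for each divisor in increasing order:
149^1 ≡ 149 (mod 421)
149^2 ≡ 309 (mod 421)
149^3 ≡ 152 (mod 421)
149^4 ≡ 335 (mod 421)
149^5 ≡ 237 (mod 421)
149^6 ≡ 370 (mod 421)
149^7 ≡ 400 (mod 421)
149^10 ≡ 176 (mod 421)
149^12 ≡ 75 (mod 421)
149^14 ≡ 20 (mod 421)
149^15 ≡ 33 (mod 421)
149^20 ≡ 243 (mod 421)
149^21 ≡ 1 (mod 421) ✓
The order of 149 is 21, so the subgroup it generates has 21 elements.
The index is φ(421) / ord(149) = 420 / 21 = 20.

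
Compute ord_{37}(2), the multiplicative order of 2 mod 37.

36

By Lagrange's theorem, ord_37(2) divides φ(37) = 37 − 1 = 36 = 2^2 · 3^2.
Divisors of 36: 1, 2, 3, 4, 6, 9, 12, 18, 36.
Check 2^d mod 37 for each divisor in increasing order:
2^1 ≡ 2
2^2 ≡ 4
2^3 ≡ 8
2^4 ≡ 16
2^6 ≡ 27
2^9 ≡ 31
2^12 ≡ 26
2^18 ≡ 36
2^36 ≡ 1
Therefore the multiplicative order of 2 modulo 37 is 36.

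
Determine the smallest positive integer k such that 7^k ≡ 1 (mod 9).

3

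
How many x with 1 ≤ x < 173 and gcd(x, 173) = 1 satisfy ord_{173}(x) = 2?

1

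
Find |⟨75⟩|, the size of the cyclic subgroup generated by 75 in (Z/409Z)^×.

The order of 75 must divide φ(409) = 409 − 1 = 408 = 2^3 · 3 · 17.
Divisors of 408: 1, 2, 3, 4, 6, 8, 12, 17, 24, 34, 51, 68, 102, 136, 204, 408.
Evaluate successive powers at the divisors of 408:
75^1 ≡ 75 (mod 409)
75^2 ≡ 308 (mod 409)
75^3 ≡ 196 (mod 409)
75^4 ≡ 385 (mod 409)
75^6 ≡ 379 (mod 409)
75^8 ≡ 167 (mod 409)
75^12 ≡ 82 (mod 409)
75^17 ≡ 49 (mod 409)
75^24 ≡ 180 (mod 409)
75^34 ≡ 356 (mod 409)
75^51 ≡ 266 (mod 409)
75^68 ≡ 355 (mod 409)
75^102 ≡ 408 (mod 409)
75^136 ≡ 53 (mod 409)
75^204 ≡ 1 (mod 409) ✓
Hence ord(75) = 204.

204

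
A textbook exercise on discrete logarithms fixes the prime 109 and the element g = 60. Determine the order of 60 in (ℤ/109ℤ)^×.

54

The order of 60 must divide φ(109) = 109 − 1 = 108 = 2^2 · 3^3.
Divisors of 108: 1, 2, 3, 4, 6, 9, 12, 18, 27, 36, 54, 108.
Test each divisor d:
60^1 ≡ 60 (mod 109)
60^2 ≡ 3 (mod 109)
60^3 ≡ 71 (mod 109)
60^4 ≡ 9 (mod 109)
60^6 ≡ 27 (mod 109)
60^9 ≡ 64 (mod 109)
60^12 ≡ 75 (mod 109)
60^18 ≡ 63 (mod 109)
60^27 ≡ 108 (mod 109)
60^36 ≡ 45 (mod 109)
60^54 ≡ 1 (mod 109) ✓
The smallest such exponent is 54, so the order of 60 is 54.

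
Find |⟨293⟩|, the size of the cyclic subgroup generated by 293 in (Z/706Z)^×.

Since 293 ∈ (Z/706Z)^×, its order divides φ(706) = φ(2)·φ(353) = 1·352 = 352 = 2^5 · 11.
Divisors of 352: 1, 2, 4, 8, 11, 16, 22, 32, 44, 88, 176, 352.
Compute 293^d (mod 706) for the divisors d until we hit 1:
293^1 ≡ 293
293^2 ≡ 423
293^4 ≡ 311
293^8 ≡ 705
293^11 ≡ 317
293^16 ≡ 1
Hence ord(293) = 16.

16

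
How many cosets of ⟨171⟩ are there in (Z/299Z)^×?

2

ord(171) | φ(299) = φ(13·23) = (13−1)·(23−1) = 12·22 = 264 = 2^3 · 3 · 11.
Divisors of 264: 1, 2, 3, 4, 6, 8, 11, 12, 22, 24, 33, 44, 66, 88, 132, 264.
Test each divisor d:
171^1 ≡ 171 (mod 299)
171^2 ≡ 238 (mod 299)
171^3 ≡ 34 (mod 299)
171^4 ≡ 133 (mod 299)
171^6 ≡ 259 (mod 299)
171^8 ≡ 48 (mod 299)
171^11 ≡ 137 (mod 299)
171^12 ≡ 105 (mod 299)
171^22 ≡ 231 (mod 299)
171^24 ≡ 261 (mod 299)
171^33 ≡ 252 (mod 299)
171^44 ≡ 139 (mod 299)
171^66 ≡ 116 (mod 299)
171^88 ≡ 185 (mod 299)
171^132 ≡ 1 (mod 299) ✓
Thus |⟨171⟩| = ord(171) = 132.
The index is φ(299) / ord(171) = 264 / 132 = 2.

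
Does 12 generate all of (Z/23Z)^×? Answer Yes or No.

No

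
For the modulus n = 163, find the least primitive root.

2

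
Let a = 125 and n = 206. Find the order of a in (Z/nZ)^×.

34

By Lagrange's theorem, ord_206(125) divides φ(206) = φ(2)·φ(103) = 1·102 = 102 = 2 · 3 · 17.
Divisors of 102: 1, 2, 3, 6, 17, 34, 51, 102.
Compute 125^d (mod 206) for the divisors d until we hit 1:
125^1 ≡ 125
125^2 ≡ 175
125^3 ≡ 39
125^6 ≡ 79
125^17 ≡ 205
125^34 ≡ 1
The smallest such exponent is 34, so the order of 125 is 34.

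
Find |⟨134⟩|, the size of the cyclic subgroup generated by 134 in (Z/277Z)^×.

276

Since 134 ∈ (Z/277Z)^×, its order divides φ(277) = 277 − 1 = 276 = 2^2 · 3 · 23.
Divisors of 276: 1, 2, 3, 4, 6, 12, 23, 46, 69, 92, 138, 276.
Evaluate successive powers at the divisors of 276:
134^1 ≡ 134
134^2 ≡ 228
134^3 ≡ 82
134^4 ≡ 185
134^6 ≡ 76
134^12 ≡ 236
134^23 ≡ 242
134^46 ≡ 117
134^69 ≡ 60
134^92 ≡ 116
134^138 ≡ 276
134^276 ≡ 1
So ord_277(134) = 276.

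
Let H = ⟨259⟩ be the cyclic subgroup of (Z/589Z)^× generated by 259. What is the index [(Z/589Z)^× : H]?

ord(259) | φ(589) = φ(19·31) = (19−1)·(31−1) = 18·30 = 540 = 2^2 · 3^3 · 5.
Divisors of 540: 1, 2, 3, 4, 5, 6, 9, 10, 12, 15, 18, 20, 27, 30, 36, 45, 54, 60, 90, 108, 135, 180, 270, 540.
Evaluate successive powers at the divisors of 540:
259^1 ≡ 259
259^2 ≡ 524
259^3 ≡ 246
259^4 ≡ 102
259^5 ≡ 502
259^6 ≡ 438
259^9 ≡ 550
259^10 ≡ 501
259^12 ≡ 419
259^15 ≡ 588
259^18 ≡ 343
259^20 ≡ 87
259^27 ≡ 170
259^30 ≡ 1
So ord_589(259) = 30, hence |⟨259⟩| = 30.
[(Z/589Z)^× : ⟨259⟩] = 540/30 = 18.

18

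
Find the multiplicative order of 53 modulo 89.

44

By Lagrange's theorem, ord_89(53) divides φ(89) = 89 − 1 = 88 = 2^3 · 11.
Divisors of 88: 1, 2, 4, 8, 11, 22, 44, 88.
Test each divisor d:
53^1 ≡ 53 (mod 89)
53^2 ≡ 50 (mod 89)
53^4 ≡ 8 (mod 89)
53^8 ≡ 64 (mod 89)
53^11 ≡ 55 (mod 89)
53^22 ≡ 88 (mod 89)
53^44 ≡ 1 (mod 89) ✓
The smallest such exponent is 44, so the order of 53 is 44.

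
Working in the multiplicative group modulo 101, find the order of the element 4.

50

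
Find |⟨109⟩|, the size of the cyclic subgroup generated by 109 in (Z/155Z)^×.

10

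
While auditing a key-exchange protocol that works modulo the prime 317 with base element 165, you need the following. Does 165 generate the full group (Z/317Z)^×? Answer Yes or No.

No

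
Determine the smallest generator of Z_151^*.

6

φ(151) = 151 − 1 = 150 = 2 · 3 · 5^2.
g is a primitive root iff g^(150/q) ≢ 1 (mod 151) for each prime q ∈ {2, 3, 5}.
g = 2: 2^75 ≡ 1 — hits 1, so not a primitive root.
g = 3: 3^75 ≡ 150; 3^50 ≡ 1 — hits 1, so not a primitive root.
g = 4: 4^75 ≡ 1 — hits 1, so not a primitive root.
g = 5: 5^75 ≡ 1 — hits 1, so not a primitive root.
g = 6: 6^75 ≡ 150; 6^50 ≡ 32; 6^30 ≡ 59 — none is 1, so 6 is a primitive root.
The smallest primitive root modulo 151 is 6.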